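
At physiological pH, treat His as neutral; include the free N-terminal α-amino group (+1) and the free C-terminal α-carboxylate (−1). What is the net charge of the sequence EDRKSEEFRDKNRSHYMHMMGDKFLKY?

At pH ~7.4 the Lys and Arg side chains are protonated (+1), the Asp and Glu side chains are deprotonated (−1), and with His taken as neutral all other side chains carry no charge.
Positive (K, R): R3, K4, R9, K11, R13, K23, K26 → +7.
Negative (D, E): E1, D2, E6, E7, D10, D22 → −6.
The N-terminus (+1) and C-terminus (−1) cancel.
Net charge = (+7) + (−6) = +1.

+1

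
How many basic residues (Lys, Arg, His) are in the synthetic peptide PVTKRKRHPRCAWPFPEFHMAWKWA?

8

Matching residues: K4, R5, K6, R7, H8, R10, H19, K23.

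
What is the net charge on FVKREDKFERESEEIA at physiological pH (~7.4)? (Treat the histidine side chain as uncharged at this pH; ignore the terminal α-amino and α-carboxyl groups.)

Near pH 7.4, K and R contribute +1 each, D and E contribute −1 each, and every other side chain (His included, as stated) is uncharged.
Positive (K, R): K3, R4, K7, R10 → +4.
Negative (D, E): E5, D6, E9, E11, E13, E14 → −6.
Net charge = (+4) + (−6) = −2.

-2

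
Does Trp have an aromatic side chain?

Yes

Phenylalanine (F), tryptophan (W), and tyrosine (Y) have aromatic ring side chains.
Tryptophan is in this group.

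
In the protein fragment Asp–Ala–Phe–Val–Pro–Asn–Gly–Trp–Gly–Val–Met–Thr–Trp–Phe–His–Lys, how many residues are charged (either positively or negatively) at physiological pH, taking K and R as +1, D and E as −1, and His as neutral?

2

Charged side chains at pH ~7.4: K, R (positive); D, E (negative).
Matching residues: Asp1, Lys16.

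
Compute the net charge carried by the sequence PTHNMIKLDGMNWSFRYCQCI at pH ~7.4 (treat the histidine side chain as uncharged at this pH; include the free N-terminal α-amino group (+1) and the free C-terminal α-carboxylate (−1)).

At pH ~7.4 the Lys and Arg side chains are protonated (+1), the Asp and Glu side chains are deprotonated (−1), and with His taken as neutral all other side chains carry no charge.
Positive (K, R): K7, R16 → +2.
Negative (D, E): D9 → −1.
The N-terminus (+1) and C-terminus (−1) cancel.
Net charge = (+2) + (−1) = +1.

+1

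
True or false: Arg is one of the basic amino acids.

True

Lysine (K), arginine (R), and histidine (H) have basic, nitrogen-containing side chains.
Arginine is in this group.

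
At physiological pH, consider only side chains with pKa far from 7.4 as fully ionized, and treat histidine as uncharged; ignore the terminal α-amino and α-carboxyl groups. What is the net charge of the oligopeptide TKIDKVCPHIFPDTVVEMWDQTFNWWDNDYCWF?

At pH ~7.4 the Lys and Arg side chains are protonated (+1), the Asp and Glu side chains are deprotonated (−1), and with His taken as neutral all other side chains carry no charge.
Positive (K, R): K2, K5 → +2.
Negative (D, E): D4, D13, E17, D20, D27, D29 → −6.
Net charge = (+2) + (−6) = −4.

-4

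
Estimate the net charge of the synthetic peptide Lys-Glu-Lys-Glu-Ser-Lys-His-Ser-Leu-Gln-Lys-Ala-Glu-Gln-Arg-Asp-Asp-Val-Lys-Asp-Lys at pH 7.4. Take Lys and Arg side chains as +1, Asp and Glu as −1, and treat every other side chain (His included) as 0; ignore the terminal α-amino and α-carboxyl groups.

+1

Positive (K, R): Lys1, Lys3, Lys6, Lys11, Arg15, Lys19, Lys21 → +7.
Negative (D, E): Glu2, Glu4, Glu13, Asp16, Asp17, Asp20 → −6.
Net charge = (+7) + (−6) = +1.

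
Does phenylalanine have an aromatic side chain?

F, W, and Y each carry an aromatic ring on the side chain.
Phenylalanine is in this group.

Yes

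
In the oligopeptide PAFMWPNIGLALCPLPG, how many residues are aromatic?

Phenylalanine (F), tryptophan (W), and tyrosine (Y) have aromatic ring side chains.
Matching residues: F3, W5.

2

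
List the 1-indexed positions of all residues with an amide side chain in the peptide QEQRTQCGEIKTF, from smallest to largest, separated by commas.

1, 3, 6

Only N (asparagine) and Q (glutamine) carry a side-chain carboxamide.
Matching residues: Q1, Q3, Q6.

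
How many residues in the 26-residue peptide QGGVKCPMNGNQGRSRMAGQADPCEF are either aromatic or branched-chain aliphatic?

2

Aromatic: F, W, Y. Branched-chain aliphatic: I, L, V.
Aromatic residues here: F26 (1).
Branched-chain aliphatic residues here: V4 (1).
The two groups share no amino acid, so total = 1 + 1 = 2.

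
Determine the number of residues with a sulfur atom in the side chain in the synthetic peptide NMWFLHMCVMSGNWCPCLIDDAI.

Only Cys (C) and Met (M) have a sulfur atom in the side chain.
Matching residues: M2, M7, C8, M10, C15, C17.

6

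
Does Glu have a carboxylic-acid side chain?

Yes

Aspartate (D) and glutamate (E) have carboxylic-acid side chains and are the acidic amino acids.
Glutamate is in this group.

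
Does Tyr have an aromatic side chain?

Phenylalanine (F), tryptophan (W), and tyrosine (Y) have aromatic ring side chains.
Tyrosine is in this group.

Yes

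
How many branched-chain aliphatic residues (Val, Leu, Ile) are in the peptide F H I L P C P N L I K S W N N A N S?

4

Matching residues: I3, L4, L9, I10.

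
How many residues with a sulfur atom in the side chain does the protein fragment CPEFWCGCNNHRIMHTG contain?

4

Cysteine (C, thiol) and methionine (M, thioether) are the two sulfur-containing amino acids.
Matching residues: C1, C6, C8, M14.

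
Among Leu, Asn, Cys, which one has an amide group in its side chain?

The amide-side-chain residues are Asn (N) and Gln (Q).
Of the listed options, only Asn belongs to this group.

Asn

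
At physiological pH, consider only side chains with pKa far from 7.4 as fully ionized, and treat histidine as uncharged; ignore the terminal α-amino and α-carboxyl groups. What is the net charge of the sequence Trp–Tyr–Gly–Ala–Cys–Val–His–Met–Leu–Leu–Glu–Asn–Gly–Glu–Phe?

At pH ~7.4 the Lys and Arg side chains are protonated (+1), the Asp and Glu side chains are deprotonated (−1), and with His taken as neutral all other side chains carry no charge.
Positive (K, R): none → +0.
Negative (D, E): Glu11, Glu14 → −2.
Net charge = (+0) + (−2) = −2.

-2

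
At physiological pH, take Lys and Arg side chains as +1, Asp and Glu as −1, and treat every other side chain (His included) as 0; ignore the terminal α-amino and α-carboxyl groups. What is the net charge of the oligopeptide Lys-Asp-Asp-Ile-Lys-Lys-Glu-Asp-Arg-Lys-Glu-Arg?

+1

Positive (K, R): Lys1, Lys5, Lys6, Arg9, Lys10, Arg12 → +6.
Negative (D, E): Asp2, Asp3, Glu7, Asp8, Glu11 → −5.
Net charge = (+6) + (−5) = +1.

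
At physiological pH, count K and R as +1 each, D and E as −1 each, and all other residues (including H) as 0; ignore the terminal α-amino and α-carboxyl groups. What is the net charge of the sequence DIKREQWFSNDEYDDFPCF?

-4

Positive (K, R): K3, R4 → +2.
Negative (D, E): D1, E5, D11, E12, D14, D15 → −6.
Net charge = (+2) + (−6) = −4.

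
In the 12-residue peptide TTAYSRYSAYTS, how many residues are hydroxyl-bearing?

Serine (S), threonine (T), and tyrosine (Y) each carry a hydroxyl group on the side chain.
Matching residues: T1, T2, Y4, S5, Y7, S8, Y10, T11, S12.

9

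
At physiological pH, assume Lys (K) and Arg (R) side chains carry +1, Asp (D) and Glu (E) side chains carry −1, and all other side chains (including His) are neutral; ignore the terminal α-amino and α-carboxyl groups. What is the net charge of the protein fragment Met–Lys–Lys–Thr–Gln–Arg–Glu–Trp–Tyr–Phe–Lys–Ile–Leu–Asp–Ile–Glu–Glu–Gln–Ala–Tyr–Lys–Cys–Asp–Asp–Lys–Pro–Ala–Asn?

0

Positive (K, R): Lys2, Lys3, Arg6, Lys11, Lys21, Lys25 → +6.
Negative (D, E): Glu7, Asp14, Glu16, Glu17, Asp23, Asp24 → −6.
Net charge = (+6) + (−6) = 0.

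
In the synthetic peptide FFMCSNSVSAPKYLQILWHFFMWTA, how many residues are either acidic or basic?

2

Acidic: D, E. Basic: H, K, R.
Acidic residues here: none (0).
Basic residues here: K12, H19 (2).
The two groups share no amino acid, so total = 0 + 2 = 2.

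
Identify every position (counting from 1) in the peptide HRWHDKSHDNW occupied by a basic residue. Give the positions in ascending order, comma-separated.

Lysine (K), arginine (R), and histidine (H) have basic, nitrogen-containing side chains.
Matching residues: H1, R2, H4, K6, H8.

1, 2, 4, 6, 8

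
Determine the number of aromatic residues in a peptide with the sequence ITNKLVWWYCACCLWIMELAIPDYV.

5

F, W, and Y each carry an aromatic ring on the side chain.
Matching residues: W7, W8, Y9, W15, Y24.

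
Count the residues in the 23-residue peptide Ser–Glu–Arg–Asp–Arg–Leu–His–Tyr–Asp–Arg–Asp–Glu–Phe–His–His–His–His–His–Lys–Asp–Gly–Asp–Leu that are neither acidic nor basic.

Acidic: D, E. Basic: K, R, H. All other residues are neither.
Matching residues: Ser1, Leu6, Tyr8, Phe13, Gly21, Leu23.

6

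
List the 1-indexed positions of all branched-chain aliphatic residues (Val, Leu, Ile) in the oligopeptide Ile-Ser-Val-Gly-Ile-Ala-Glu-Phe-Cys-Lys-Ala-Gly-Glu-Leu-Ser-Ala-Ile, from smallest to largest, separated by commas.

Matching residues: Ile1, Val3, Ile5, Leu14, Ile17.

1, 3, 5, 14, 17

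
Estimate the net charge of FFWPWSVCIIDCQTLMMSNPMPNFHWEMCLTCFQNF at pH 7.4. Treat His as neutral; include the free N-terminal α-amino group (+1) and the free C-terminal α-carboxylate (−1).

Near pH 7.4, K and R contribute +1 each, D and E contribute −1 each, and every other side chain (His included, as stated) is uncharged.
Positive (K, R): none → +0.
Negative (D, E): D11, E27 → −2.
The N-terminus (+1) and C-terminus (−1) cancel.
Net charge = (+0) + (−2) = −2.

-2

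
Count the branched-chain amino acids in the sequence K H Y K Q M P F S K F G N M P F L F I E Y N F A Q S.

2

V, L, and I make up the branched-chain aliphatic group.
Matching residues: L17, I19.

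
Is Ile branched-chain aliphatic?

The BCAAs are Val, Leu, and Ile — aliphatic side chains with a branch point.
Isoleucine is in this group.

Yes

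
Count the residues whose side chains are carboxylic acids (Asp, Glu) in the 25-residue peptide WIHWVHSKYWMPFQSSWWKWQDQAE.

Matching residues: D22, E25.

2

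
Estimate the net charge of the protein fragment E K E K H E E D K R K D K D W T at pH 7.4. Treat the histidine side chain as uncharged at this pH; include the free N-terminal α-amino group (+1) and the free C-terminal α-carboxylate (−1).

-1

The side chains ionized at physiological pH are Lys/Arg (+1) and Asp/Glu (−1); with His treated as neutral, nothing else contributes.
Positive (K, R): K2, K4, K9, R10, K11, K13 → +6.
Negative (D, E): E1, E3, E6, E7, D8, D12, D14 → −7.
The N-terminus (+1) and C-terminus (−1) cancel.
Net charge = (+6) + (−7) = −1.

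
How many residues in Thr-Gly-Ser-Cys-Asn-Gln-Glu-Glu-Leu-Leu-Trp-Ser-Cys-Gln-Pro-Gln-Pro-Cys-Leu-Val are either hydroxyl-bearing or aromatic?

Hydroxyl-bearing: S, T, Y. Aromatic: F, W, Y.
Hydroxyl-bearing residues here: Thr1, Ser3, Ser12 (3).
Aromatic residues here: Trp11 (1).
(Y belongs to both groups, but none appear in this sequence.) Total = 3 + 1 = 4.

4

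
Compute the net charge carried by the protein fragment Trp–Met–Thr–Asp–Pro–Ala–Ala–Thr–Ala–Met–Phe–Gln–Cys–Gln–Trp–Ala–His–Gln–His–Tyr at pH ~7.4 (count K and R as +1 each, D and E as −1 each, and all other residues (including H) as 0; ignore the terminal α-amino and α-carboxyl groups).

-1

Positive (K, R): none → +0.
Negative (D, E): Asp4 → −1.
Net charge = (+0) + (−1) = −1.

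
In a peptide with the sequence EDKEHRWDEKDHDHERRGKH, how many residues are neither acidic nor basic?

2

Acidic: D, E. Basic: K, R, H. All other residues are neither.
Matching residues: W7, G18.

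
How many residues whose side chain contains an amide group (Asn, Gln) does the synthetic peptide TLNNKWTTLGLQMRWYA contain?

3

Matching residues: N3, N4, Q12.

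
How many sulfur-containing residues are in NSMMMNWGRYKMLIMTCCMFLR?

The sulfur-bearing residues are cysteine (–SH) and methionine (–S–CH₃).
Matching residues: M3, M4, M5, M12, M15, C17, C18, M19.

8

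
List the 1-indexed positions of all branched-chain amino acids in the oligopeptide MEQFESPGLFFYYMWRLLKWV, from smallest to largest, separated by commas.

9, 17, 18, 21

V, L, and I make up the branched-chain aliphatic group.
Matching residues: L9, L17, L18, V21.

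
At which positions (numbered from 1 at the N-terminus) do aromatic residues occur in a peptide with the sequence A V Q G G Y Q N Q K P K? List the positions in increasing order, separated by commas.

6

The aromatic amino acids are Phe (F, benzyl), Trp (W, indole), and Tyr (Y, phenol).
Matching residues: Y6.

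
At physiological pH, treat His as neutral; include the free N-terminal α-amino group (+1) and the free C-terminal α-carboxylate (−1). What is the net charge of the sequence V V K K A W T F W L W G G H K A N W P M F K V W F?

The side chains ionized at physiological pH are Lys/Arg (+1) and Asp/Glu (−1); with His treated as neutral, nothing else contributes.
Positive (K, R): K3, K4, K15, K22 → +4.
Negative (D, E): none → −0.
The N-terminus (+1) and C-terminus (−1) cancel.
Net charge = (+4) + (−0) = +4.

+4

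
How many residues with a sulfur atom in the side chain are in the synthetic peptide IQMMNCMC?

5

Only Cys (C) and Met (M) have a sulfur atom in the side chain.
Matching residues: M3, M4, C6, M7, C8.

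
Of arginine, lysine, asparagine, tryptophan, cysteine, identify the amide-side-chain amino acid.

asparagine

Only N (asparagine) and Q (glutamine) carry a side-chain carboxamide.
Of the listed options, only asparagine belongs to this group.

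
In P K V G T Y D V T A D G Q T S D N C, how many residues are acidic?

3

Only D (aspartate) and E (glutamate) carry a side-chain carboxylic acid.
Matching residues: D7, D11, D16.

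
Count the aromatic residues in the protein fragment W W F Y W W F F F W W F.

12

The aromatic amino acids are Phe (F, benzyl), Trp (W, indole), and Tyr (Y, phenol).
Matching residues: W1, W2, F3, Y4, W5, W6, F7, F8, F9, W10, W11, F12.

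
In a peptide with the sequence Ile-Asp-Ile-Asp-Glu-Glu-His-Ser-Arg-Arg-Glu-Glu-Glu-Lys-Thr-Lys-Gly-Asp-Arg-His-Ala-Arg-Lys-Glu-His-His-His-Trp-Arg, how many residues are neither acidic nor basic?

Acidic: D, E. Basic: K, R, H. All other residues are neither.
Matching residues: Ile1, Ile3, Ser8, Thr15, Gly17, Ala21, Trp28.

7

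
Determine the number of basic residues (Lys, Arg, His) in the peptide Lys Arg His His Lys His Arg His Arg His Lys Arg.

Matching residues: Lys1, Arg2, His3, His4, Lys5, His6, Arg7, His8, Arg9, His10, Lys11, Arg12.

12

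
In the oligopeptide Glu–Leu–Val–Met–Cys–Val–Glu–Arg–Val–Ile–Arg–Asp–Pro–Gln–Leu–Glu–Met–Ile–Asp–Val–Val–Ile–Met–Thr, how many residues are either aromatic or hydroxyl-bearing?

Aromatic: F, W, Y. Hydroxyl-bearing: S, T, Y.
Aromatic residues here: none (0).
Hydroxyl-bearing residues here: Thr24 (1).
(Y belongs to both groups, but none appear in this sequence.) Total = 0 + 1 = 1.

1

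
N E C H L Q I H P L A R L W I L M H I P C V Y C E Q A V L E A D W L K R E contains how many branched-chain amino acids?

Valine (V), leucine (L), and isoleucine (I) are the branched-chain amino acids.
Matching residues: L5, I7, L10, L13, I15, L16, I19, V22, V28, L29, L34.

11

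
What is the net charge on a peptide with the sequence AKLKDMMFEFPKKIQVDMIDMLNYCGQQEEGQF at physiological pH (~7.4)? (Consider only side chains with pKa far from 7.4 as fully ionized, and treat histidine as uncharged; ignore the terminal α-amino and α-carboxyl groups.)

Near pH 7.4, K and R contribute +1 each, D and E contribute −1 each, and every other side chain (His included, as stated) is uncharged.
Positive (K, R): K2, K4, K12, K13 → +4.
Negative (D, E): D5, E9, D17, D20, E29, E30 → −6.
Net charge = (+4) + (−6) = −2.

-2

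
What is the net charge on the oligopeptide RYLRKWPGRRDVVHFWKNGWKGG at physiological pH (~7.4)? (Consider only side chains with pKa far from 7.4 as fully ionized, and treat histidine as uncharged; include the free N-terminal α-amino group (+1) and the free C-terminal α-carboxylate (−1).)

The side chains ionized at physiological pH are Lys/Arg (+1) and Asp/Glu (−1); with His treated as neutral, nothing else contributes.
Positive (K, R): R1, R4, K5, R9, R10, K17, K21 → +7.
Negative (D, E): D11 → −1.
The N-terminus (+1) and C-terminus (−1) cancel.
Net charge = (+7) + (−1) = +6.

+6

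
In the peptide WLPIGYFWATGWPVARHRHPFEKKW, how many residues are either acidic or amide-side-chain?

1

Acidic: D, E. Amide-side-chain: N, Q.
Acidic residues here: E22 (1).
Amide-side-chain residues here: none (0).
The two groups share no amino acid, so total = 1 + 0 = 1.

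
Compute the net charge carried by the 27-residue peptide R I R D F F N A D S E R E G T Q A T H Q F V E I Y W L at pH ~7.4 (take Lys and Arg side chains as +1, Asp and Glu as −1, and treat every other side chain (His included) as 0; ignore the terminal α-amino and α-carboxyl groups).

-2

Positive (K, R): R1, R3, R12 → +3.
Negative (D, E): D4, D9, E11, E13, E23 → −5.
Net charge = (+3) + (−5) = −2.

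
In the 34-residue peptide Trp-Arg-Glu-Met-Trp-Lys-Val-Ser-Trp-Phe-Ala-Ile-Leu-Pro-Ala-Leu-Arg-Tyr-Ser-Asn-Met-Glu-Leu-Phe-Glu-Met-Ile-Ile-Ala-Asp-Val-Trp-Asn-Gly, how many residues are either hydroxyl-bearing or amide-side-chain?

Hydroxyl-bearing: S, T, Y. Amide-side-chain: N, Q.
Hydroxyl-bearing residues here: Ser8, Tyr18, Ser19 (3).
Amide-side-chain residues here: Asn20, Asn33 (2).
The two groups share no amino acid, so total = 3 + 2 = 5.

5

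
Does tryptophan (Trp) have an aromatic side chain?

The aromatic amino acids are Phe (F, benzyl), Trp (W, indole), and Tyr (Y, phenol).
Tryptophan is in this group.

Yes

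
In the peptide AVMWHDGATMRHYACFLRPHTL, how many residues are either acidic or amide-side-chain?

1

Acidic: D, E. Amide-side-chain: N, Q.
Acidic residues here: D6 (1).
Amide-side-chain residues here: none (0).
The two groups share no amino acid, so total = 1 + 0 = 1.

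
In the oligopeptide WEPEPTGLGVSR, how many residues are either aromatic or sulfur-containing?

Aromatic: F, W, Y. Sulfur-containing: C, M.
Aromatic residues here: W1 (1).
Sulfur-containing residues here: none (0).
The two groups share no amino acid, so total = 1 + 0 = 1.

1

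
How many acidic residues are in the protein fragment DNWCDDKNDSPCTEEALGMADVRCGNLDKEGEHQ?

The acidic residues are Asp (D) and Glu (E), whose side chains end in a carboxylate group.
Matching residues: D1, D5, D6, D9, E14, E15, D21, D28, E30, E32.

10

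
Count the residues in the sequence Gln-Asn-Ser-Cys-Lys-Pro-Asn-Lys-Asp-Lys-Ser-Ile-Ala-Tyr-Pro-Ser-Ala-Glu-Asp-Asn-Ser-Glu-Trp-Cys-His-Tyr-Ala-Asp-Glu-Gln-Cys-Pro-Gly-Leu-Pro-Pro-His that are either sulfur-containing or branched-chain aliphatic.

5

Sulfur-containing: C, M. Branched-chain aliphatic: I, L, V.
Sulfur-containing residues here: Cys4, Cys24, Cys31 (3).
Branched-chain aliphatic residues here: Ile12, Leu34 (2).
The two groups share no amino acid, so total = 3 + 2 = 5.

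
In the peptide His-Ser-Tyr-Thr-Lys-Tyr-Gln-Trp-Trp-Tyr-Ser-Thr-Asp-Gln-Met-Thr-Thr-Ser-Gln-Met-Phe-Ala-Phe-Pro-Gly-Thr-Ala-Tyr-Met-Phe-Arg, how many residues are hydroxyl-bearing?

12

Serine (S), threonine (T), and tyrosine (Y) each carry a hydroxyl group on the side chain.
Matching residues: Ser2, Tyr3, Thr4, Tyr6, Tyr10, Ser11, Thr12, Thr16, Thr17, Ser18, Thr26, Tyr28.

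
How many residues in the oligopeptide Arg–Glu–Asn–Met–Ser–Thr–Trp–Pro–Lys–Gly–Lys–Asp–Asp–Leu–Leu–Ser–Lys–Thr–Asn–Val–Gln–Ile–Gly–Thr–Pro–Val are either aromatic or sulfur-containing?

Aromatic: F, W, Y. Sulfur-containing: C, M.
Aromatic residues here: Trp7 (1).
Sulfur-containing residues here: Met4 (1).
The two groups share no amino acid, so total = 1 + 1 = 2.

2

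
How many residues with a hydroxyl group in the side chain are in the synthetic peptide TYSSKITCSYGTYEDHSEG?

10

Serine (S), threonine (T), and tyrosine (Y) each carry a hydroxyl group on the side chain.
Matching residues: T1, Y2, S3, S4, T7, S9, Y10, T12, Y13, S17.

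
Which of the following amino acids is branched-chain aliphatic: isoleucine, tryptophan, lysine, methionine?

Valine (V), leucine (L), and isoleucine (I) are the branched-chain amino acids.
Of the listed options, only isoleucine belongs to this group.

isoleucine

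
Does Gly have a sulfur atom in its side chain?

The sulfur-bearing residues are cysteine (–SH) and methionine (–S–CH₃).
Glycine is not in this group.

No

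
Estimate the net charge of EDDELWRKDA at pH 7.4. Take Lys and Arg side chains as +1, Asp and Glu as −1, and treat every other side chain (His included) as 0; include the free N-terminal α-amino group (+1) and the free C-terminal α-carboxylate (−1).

-3

Positive (K, R): R7, K8 → +2.
Negative (D, E): E1, D2, D3, E4, D9 → −5.
The N-terminus (+1) and C-terminus (−1) cancel.
Net charge = (+2) + (−5) = −3.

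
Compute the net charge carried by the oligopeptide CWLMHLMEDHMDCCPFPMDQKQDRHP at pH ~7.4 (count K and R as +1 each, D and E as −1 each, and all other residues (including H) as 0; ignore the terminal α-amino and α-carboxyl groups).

-3

Positive (K, R): K21, R24 → +2.
Negative (D, E): E8, D9, D12, D19, D23 → −5.
Net charge = (+2) + (−5) = −3.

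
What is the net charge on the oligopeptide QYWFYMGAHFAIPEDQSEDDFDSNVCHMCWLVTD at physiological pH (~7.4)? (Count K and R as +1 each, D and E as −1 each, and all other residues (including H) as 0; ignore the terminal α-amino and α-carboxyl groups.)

-7

Positive (K, R): none → +0.
Negative (D, E): E14, D15, E18, D19, D20, D22, D34 → −7.
Net charge = (+0) + (−7) = −7.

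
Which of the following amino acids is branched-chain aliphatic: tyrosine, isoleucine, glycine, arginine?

isoleucine

The BCAAs are Val, Leu, and Ile — aliphatic side chains with a branch point.
Of the listed options, only isoleucine belongs to this group.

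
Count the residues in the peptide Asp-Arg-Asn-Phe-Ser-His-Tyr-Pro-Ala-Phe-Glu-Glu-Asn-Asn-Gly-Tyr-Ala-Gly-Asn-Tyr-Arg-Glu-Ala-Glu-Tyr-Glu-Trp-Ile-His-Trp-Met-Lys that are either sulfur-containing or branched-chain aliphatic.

2

Sulfur-containing: C, M. Branched-chain aliphatic: I, L, V.
Sulfur-containing residues here: Met31 (1).
Branched-chain aliphatic residues here: Ile28 (1).
The two groups share no amino acid, so total = 1 + 1 = 2.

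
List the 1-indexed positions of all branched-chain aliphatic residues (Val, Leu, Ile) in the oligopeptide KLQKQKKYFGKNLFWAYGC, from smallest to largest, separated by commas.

Matching residues: L2, L13.

2, 13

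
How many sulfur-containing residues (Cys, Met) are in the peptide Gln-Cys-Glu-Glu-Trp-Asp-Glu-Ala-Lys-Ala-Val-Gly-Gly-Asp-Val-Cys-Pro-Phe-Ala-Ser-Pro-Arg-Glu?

2

Matching residues: Cys2, Cys16.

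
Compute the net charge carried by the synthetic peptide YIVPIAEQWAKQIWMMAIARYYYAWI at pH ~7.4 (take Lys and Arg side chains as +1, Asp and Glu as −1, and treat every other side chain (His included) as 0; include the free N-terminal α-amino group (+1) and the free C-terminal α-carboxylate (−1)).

+1

Positive (K, R): K11, R20 → +2.
Negative (D, E): E7 → −1.
The N-terminus (+1) and C-terminus (−1) cancel.
Net charge = (+2) + (−1) = +1.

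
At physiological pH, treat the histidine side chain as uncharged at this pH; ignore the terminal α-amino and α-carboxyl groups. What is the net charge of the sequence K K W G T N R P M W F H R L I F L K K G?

+6

At pH ~7.4 the Lys and Arg side chains are protonated (+1), the Asp and Glu side chains are deprotonated (−1), and with His taken as neutral all other side chains carry no charge.
Positive (K, R): K1, K2, R7, R13, K18, K19 → +6.
Negative (D, E): none → −0.
Net charge = (+6) + (−0) = +6.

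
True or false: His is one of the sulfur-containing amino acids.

The sulfur-bearing residues are cysteine (–SH) and methionine (–S–CH₃).
Histidine is not in this group.

False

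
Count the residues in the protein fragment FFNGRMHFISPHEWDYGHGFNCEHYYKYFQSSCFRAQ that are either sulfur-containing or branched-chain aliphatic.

Sulfur-containing: C, M. Branched-chain aliphatic: I, L, V.
Sulfur-containing residues here: M6, C22, C33 (3).
Branched-chain aliphatic residues here: I9 (1).
The two groups share no amino acid, so total = 3 + 1 = 4.

4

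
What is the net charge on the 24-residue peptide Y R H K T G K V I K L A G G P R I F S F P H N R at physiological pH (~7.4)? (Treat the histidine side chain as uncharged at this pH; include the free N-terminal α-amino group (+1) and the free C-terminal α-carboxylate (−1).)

At pH ~7.4 the Lys and Arg side chains are protonated (+1), the Asp and Glu side chains are deprotonated (−1), and with His taken as neutral all other side chains carry no charge.
Positive (K, R): R2, K4, K7, K10, R16, R24 → +6.
Negative (D, E): none → −0.
The N-terminus (+1) and C-terminus (−1) cancel.
Net charge = (+6) + (−0) = +6.

+6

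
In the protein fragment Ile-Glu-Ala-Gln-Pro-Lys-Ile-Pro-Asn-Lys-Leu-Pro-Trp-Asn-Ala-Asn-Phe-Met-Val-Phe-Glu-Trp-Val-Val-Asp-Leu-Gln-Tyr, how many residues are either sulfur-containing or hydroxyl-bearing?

2

Sulfur-containing: C, M. Hydroxyl-bearing: S, T, Y.
Sulfur-containing residues here: Met18 (1).
Hydroxyl-bearing residues here: Tyr28 (1).
The two groups share no amino acid, so total = 1 + 1 = 2.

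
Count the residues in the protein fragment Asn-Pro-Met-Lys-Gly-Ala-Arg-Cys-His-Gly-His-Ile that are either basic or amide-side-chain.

5

Basic: H, K, R. Amide-side-chain: N, Q.
Basic residues here: Lys4, Arg7, His9, His11 (4).
Amide-side-chain residues here: Asn1 (1).
The two groups share no amino acid, so total = 4 + 1 = 5.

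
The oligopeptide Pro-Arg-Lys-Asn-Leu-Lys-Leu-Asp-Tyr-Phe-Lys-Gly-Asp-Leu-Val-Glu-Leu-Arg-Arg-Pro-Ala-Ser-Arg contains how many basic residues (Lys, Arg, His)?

7

Matching residues: Arg2, Lys3, Lys6, Lys11, Arg18, Arg19, Arg23.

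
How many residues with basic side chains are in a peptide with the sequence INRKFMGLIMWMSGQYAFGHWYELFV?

3

Lysine (K), arginine (R), and histidine (H) have basic, nitrogen-containing side chains.
Matching residues: R3, K4, H20.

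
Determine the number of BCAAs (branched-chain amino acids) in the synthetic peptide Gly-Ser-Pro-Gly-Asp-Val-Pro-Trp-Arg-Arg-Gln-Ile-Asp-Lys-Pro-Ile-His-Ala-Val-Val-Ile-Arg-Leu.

7

The BCAAs are Val, Leu, and Ile — aliphatic side chains with a branch point.
Matching residues: Val6, Ile12, Ile16, Val19, Val20, Ile21, Leu23.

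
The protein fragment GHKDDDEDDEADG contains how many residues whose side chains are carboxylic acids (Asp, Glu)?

Matching residues: D4, D5, D6, E7, D8, D9, E10, D12.

8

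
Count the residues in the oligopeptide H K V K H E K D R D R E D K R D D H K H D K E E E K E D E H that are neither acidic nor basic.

Acidic: D, E. Basic: K, R, H. All other residues are neither.
Matching residues: V3.

1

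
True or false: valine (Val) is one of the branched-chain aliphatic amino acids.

V, L, and I make up the branched-chain aliphatic group.
Valine is in this group.

True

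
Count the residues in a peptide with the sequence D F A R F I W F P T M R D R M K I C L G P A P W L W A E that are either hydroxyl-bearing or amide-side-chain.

1

Hydroxyl-bearing: S, T, Y. Amide-side-chain: N, Q.
Hydroxyl-bearing residues here: T10 (1).
Amide-side-chain residues here: none (0).
The two groups share no amino acid, so total = 1 + 0 = 1.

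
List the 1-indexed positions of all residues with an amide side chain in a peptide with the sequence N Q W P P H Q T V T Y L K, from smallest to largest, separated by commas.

Only N (asparagine) and Q (glutamine) carry a side-chain carboxamide.
Matching residues: N1, Q2, Q7.

1, 2, 7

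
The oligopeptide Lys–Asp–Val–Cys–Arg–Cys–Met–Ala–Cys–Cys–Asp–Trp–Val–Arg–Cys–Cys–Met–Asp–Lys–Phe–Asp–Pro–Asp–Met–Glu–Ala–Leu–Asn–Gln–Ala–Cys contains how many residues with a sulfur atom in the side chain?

Cysteine (C, thiol) and methionine (M, thioether) are the two sulfur-containing amino acids.
Matching residues: Cys4, Cys6, Met7, Cys9, Cys10, Cys15, Cys16, Met17, Met24, Cys31.

10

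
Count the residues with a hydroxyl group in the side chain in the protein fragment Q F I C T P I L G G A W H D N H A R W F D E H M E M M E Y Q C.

Serine (S), threonine (T), and tyrosine (Y) each carry a hydroxyl group on the side chain.
Matching residues: T5, Y29.

2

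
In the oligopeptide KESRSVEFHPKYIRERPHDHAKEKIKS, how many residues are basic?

K, R, and H are the three residues with basic side chains (ε-amine, guanidinium, and imidazole respectively).
Matching residues: K1, R4, H9, K11, R14, R16, H18, H20, K22, K24, K26.

11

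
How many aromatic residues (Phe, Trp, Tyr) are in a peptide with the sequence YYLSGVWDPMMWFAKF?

6

Matching residues: Y1, Y2, W7, W12, F13, F16.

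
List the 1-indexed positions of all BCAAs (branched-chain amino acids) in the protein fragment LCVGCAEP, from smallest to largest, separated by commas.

1, 3

The BCAAs are Val, Leu, and Ile — aliphatic side chains with a branch point.
Matching residues: L1, V3.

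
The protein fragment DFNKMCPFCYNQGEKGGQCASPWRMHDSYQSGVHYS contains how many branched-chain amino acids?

1

Valine (V), leucine (L), and isoleucine (I) are the branched-chain amino acids.
Matching residues: V33.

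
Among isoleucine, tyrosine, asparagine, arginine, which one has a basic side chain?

Lysine (K), arginine (R), and histidine (H) have basic, nitrogen-containing side chains.
Of the listed options, only arginine belongs to this group.

arginine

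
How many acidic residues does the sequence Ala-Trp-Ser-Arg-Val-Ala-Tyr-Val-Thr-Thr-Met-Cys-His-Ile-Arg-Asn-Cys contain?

0

The acidic residues are Asp (D) and Glu (E), whose side chains end in a carboxylate group.
None of the 17 residues belong to this group.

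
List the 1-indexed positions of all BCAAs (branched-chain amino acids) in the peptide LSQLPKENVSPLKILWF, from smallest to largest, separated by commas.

1, 4, 9, 12, 14, 15

Valine (V), leucine (L), and isoleucine (I) are the branched-chain amino acids.
Matching residues: L1, L4, V9, L12, I14, L15.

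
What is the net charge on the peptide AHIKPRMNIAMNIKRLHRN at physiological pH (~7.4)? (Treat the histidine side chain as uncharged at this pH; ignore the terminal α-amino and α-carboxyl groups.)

+5

Near pH 7.4, K and R contribute +1 each, D and E contribute −1 each, and every other side chain (His included, as stated) is uncharged.
Positive (K, R): K4, R6, K14, R15, R18 → +5.
Negative (D, E): none → −0.
Net charge = (+5) + (−0) = +5.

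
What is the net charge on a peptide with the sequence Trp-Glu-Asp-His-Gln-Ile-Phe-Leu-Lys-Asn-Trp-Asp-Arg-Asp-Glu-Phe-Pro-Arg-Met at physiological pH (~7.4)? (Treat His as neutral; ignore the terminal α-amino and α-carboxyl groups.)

At pH ~7.4 the Lys and Arg side chains are protonated (+1), the Asp and Glu side chains are deprotonated (−1), and with His taken as neutral all other side chains carry no charge.
Positive (K, R): Lys9, Arg13, Arg18 → +3.
Negative (D, E): Glu2, Asp3, Asp12, Asp14, Glu15 → −5.
Net charge = (+3) + (−5) = −2.

-2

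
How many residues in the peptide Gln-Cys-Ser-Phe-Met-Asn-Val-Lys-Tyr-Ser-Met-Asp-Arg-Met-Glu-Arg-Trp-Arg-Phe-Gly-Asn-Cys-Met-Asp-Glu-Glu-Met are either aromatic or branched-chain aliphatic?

5

Aromatic: F, W, Y. Branched-chain aliphatic: I, L, V.
Aromatic residues here: Phe4, Tyr9, Trp17, Phe19 (4).
Branched-chain aliphatic residues here: Val7 (1).
The two groups share no amino acid, so total = 4 + 1 = 5.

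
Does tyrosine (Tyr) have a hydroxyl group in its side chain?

Yes

The –OH-bearing residues are Ser, Thr (aliphatic alcohols), and Tyr (phenol).
Tyrosine is in this group.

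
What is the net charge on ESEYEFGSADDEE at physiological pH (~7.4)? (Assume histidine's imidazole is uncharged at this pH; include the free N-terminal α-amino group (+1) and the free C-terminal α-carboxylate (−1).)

-7

Near pH 7.4, K and R contribute +1 each, D and E contribute −1 each, and every other side chain (His included, as stated) is uncharged.
Positive (K, R): none → +0.
Negative (D, E): E1, E3, E5, D10, D11, E12, E13 → −7.
The N-terminus (+1) and C-terminus (−1) cancel.
Net charge = (+0) + (−7) = −7.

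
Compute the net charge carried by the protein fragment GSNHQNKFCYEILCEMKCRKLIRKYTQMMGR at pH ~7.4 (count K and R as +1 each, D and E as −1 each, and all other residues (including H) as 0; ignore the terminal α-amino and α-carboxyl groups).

+5

Positive (K, R): K7, K17, R19, K20, R23, K24, R31 → +7.
Negative (D, E): E11, E15 → −2.
Net charge = (+7) + (−2) = +5.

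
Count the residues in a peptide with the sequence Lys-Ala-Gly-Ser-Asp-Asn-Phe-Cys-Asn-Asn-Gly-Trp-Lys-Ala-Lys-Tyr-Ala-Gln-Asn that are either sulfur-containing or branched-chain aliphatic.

1

Sulfur-containing: C, M. Branched-chain aliphatic: I, L, V.
Sulfur-containing residues here: Cys8 (1).
Branched-chain aliphatic residues here: none (0).
The two groups share no amino acid, so total = 1 + 0 = 1.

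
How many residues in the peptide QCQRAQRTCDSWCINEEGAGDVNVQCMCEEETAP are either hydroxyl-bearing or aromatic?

4

Hydroxyl-bearing: S, T, Y. Aromatic: F, W, Y.
Hydroxyl-bearing residues here: T8, S11, T32 (3).
Aromatic residues here: W12 (1).
(Y belongs to both groups, but none appear in this sequence.) Total = 3 + 1 = 4.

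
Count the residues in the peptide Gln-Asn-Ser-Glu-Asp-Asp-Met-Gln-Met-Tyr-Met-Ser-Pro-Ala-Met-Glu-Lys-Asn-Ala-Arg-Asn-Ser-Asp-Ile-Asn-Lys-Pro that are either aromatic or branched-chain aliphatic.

2

Aromatic: F, W, Y. Branched-chain aliphatic: I, L, V.
Aromatic residues here: Tyr10 (1).
Branched-chain aliphatic residues here: Ile24 (1).
The two groups share no amino acid, so total = 1 + 1 = 2.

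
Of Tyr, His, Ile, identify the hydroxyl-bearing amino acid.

Tyr

S, T, and Y are the three residues with a side-chain hydroxyl.
Of the listed options, only Tyr belongs to this group.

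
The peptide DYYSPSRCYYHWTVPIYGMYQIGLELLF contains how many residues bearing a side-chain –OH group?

Serine (S), threonine (T), and tyrosine (Y) each carry a hydroxyl group on the side chain.
Matching residues: Y2, Y3, S4, S6, Y9, Y10, T13, Y17, Y20.

9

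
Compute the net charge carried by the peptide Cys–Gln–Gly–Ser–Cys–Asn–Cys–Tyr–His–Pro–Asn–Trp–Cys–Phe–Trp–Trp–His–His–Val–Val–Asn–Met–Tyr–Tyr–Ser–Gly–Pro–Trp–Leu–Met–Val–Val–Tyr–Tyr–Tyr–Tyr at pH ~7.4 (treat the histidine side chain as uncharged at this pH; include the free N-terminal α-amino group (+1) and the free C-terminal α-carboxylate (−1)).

0

Near pH 7.4, K and R contribute +1 each, D and E contribute −1 each, and every other side chain (His included, as stated) is uncharged.
Positive (K, R): none → +0.
Negative (D, E): none → −0.
The N-terminus (+1) and C-terminus (−1) cancel.
Net charge = (+0) + (−0) = 0.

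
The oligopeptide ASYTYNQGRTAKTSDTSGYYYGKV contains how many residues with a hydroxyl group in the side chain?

12

The –OH-bearing residues are Ser, Thr (aliphatic alcohols), and Tyr (phenol).
Matching residues: S2, Y3, T4, Y5, T10, T13, S14, T16, S17, Y19, Y20, Y21.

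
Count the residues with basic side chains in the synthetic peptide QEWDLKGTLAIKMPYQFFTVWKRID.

The basic amino acids are Lys (K), Arg (R), and His (H).
Matching residues: K6, K12, K22, R23.

4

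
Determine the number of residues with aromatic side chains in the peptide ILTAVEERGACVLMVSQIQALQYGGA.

1

F, W, and Y each carry an aromatic ring on the side chain.
Matching residues: Y23.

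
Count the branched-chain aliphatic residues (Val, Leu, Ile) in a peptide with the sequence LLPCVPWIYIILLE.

Matching residues: L1, L2, V5, I8, I10, I11, L12, L13.

8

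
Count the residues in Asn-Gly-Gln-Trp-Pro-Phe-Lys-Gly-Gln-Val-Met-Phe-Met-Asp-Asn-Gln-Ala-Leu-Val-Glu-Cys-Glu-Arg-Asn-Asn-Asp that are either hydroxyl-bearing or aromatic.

3

Hydroxyl-bearing: S, T, Y. Aromatic: F, W, Y.
Hydroxyl-bearing residues here: none (0).
Aromatic residues here: Trp4, Phe6, Phe12 (3).
(Y belongs to both groups, but none appear in this sequence.) Total = 0 + 3 = 3.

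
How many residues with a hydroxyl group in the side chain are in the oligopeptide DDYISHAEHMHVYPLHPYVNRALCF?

S, T, and Y are the three residues with a side-chain hydroxyl.
Matching residues: Y3, S5, Y13, Y18.

4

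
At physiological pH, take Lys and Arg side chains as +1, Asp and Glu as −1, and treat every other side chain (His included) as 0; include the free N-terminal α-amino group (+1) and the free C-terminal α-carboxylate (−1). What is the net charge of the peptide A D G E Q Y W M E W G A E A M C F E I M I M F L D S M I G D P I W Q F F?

-7

Positive (K, R): none → +0.
Negative (D, E): D2, E4, E9, E13, E18, D25, D30 → −7.
The N-terminus (+1) and C-terminus (−1) cancel.
Net charge = (+0) + (−7) = −7.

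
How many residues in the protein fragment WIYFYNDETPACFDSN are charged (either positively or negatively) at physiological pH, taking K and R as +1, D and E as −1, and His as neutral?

Charged side chains at pH ~7.4: K, R (positive); D, E (negative).
Matching residues: D7, E8, D14.

3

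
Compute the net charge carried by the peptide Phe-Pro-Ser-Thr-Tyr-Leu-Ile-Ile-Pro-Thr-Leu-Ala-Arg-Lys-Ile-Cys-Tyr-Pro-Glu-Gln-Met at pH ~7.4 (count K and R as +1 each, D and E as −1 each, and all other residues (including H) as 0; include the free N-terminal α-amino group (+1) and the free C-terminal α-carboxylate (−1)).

Positive (K, R): Arg13, Lys14 → +2.
Negative (D, E): Glu19 → −1.
The N-terminus (+1) and C-terminus (−1) cancel.
Net charge = (+2) + (−1) = +1.

+1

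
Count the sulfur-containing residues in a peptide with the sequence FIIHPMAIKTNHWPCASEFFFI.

2

Cysteine (C, thiol) and methionine (M, thioether) are the two sulfur-containing amino acids.
Matching residues: M6, C15.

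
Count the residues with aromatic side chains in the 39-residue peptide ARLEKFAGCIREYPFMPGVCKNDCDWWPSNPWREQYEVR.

7

Phenylalanine (F), tryptophan (W), and tyrosine (Y) have aromatic ring side chains.
Matching residues: F6, Y13, F15, W26, W27, W32, Y36.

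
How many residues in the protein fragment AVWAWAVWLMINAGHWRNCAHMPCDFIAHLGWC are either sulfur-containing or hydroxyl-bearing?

5

Sulfur-containing: C, M. Hydroxyl-bearing: S, T, Y.
Sulfur-containing residues here: M10, C19, M22, C24, C33 (5).
Hydroxyl-bearing residues here: none (0).
The two groups share no amino acid, so total = 5 + 0 = 5.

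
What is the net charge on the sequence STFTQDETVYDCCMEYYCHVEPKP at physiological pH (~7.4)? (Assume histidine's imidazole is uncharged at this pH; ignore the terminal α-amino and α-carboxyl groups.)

Near pH 7.4, K and R contribute +1 each, D and E contribute −1 each, and every other side chain (His included, as stated) is uncharged.
Positive (K, R): K23 → +1.
Negative (D, E): D6, E7, D11, E15, E21 → −5.
Net charge = (+1) + (−5) = −4.

-4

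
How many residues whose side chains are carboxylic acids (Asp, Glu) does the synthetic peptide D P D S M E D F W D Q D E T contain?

7

Matching residues: D1, D3, E6, D7, D10, D12, E13.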